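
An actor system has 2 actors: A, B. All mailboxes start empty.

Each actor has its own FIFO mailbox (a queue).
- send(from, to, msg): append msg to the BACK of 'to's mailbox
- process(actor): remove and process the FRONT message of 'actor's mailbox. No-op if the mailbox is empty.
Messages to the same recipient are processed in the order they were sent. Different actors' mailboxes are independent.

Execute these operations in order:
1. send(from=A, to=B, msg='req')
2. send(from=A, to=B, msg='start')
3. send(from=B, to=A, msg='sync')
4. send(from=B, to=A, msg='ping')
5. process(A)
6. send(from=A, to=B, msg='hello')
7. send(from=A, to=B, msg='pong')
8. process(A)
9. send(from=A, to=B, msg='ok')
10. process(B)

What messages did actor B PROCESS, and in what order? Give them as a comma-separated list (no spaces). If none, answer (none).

After 1 (send(from=A, to=B, msg='req')): A:[] B:[req]
After 2 (send(from=A, to=B, msg='start')): A:[] B:[req,start]
After 3 (send(from=B, to=A, msg='sync')): A:[sync] B:[req,start]
After 4 (send(from=B, to=A, msg='ping')): A:[sync,ping] B:[req,start]
After 5 (process(A)): A:[ping] B:[req,start]
After 6 (send(from=A, to=B, msg='hello')): A:[ping] B:[req,start,hello]
After 7 (send(from=A, to=B, msg='pong')): A:[ping] B:[req,start,hello,pong]
After 8 (process(A)): A:[] B:[req,start,hello,pong]
After 9 (send(from=A, to=B, msg='ok')): A:[] B:[req,start,hello,pong,ok]
After 10 (process(B)): A:[] B:[start,hello,pong,ok]

Answer: req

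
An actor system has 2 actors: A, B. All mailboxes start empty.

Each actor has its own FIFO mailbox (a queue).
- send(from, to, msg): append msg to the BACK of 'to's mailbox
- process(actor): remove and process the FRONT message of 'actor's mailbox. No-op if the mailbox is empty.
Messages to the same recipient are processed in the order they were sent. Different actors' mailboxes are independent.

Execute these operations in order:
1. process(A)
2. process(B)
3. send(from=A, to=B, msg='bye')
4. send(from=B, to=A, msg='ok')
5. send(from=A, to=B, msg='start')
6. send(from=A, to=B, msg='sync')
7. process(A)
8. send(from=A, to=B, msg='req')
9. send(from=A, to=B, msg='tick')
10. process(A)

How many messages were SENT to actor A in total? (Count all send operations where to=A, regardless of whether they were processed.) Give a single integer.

After 1 (process(A)): A:[] B:[]
After 2 (process(B)): A:[] B:[]
After 3 (send(from=A, to=B, msg='bye')): A:[] B:[bye]
After 4 (send(from=B, to=A, msg='ok')): A:[ok] B:[bye]
After 5 (send(from=A, to=B, msg='start')): A:[ok] B:[bye,start]
After 6 (send(from=A, to=B, msg='sync')): A:[ok] B:[bye,start,sync]
After 7 (process(A)): A:[] B:[bye,start,sync]
After 8 (send(from=A, to=B, msg='req')): A:[] B:[bye,start,sync,req]
After 9 (send(from=A, to=B, msg='tick')): A:[] B:[bye,start,sync,req,tick]
After 10 (process(A)): A:[] B:[bye,start,sync,req,tick]

Answer: 1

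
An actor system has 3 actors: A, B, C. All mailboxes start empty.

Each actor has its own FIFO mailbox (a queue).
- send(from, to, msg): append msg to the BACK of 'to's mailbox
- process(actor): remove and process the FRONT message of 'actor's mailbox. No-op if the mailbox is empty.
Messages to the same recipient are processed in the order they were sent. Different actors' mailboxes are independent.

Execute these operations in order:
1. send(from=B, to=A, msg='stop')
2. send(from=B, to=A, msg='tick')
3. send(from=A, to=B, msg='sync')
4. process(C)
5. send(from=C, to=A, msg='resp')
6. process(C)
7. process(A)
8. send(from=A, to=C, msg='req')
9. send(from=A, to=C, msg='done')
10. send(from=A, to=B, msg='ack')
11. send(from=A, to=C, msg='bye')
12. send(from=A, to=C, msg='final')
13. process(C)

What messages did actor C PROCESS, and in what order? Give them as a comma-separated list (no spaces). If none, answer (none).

Answer: req

Derivation:
After 1 (send(from=B, to=A, msg='stop')): A:[stop] B:[] C:[]
After 2 (send(from=B, to=A, msg='tick')): A:[stop,tick] B:[] C:[]
After 3 (send(from=A, to=B, msg='sync')): A:[stop,tick] B:[sync] C:[]
After 4 (process(C)): A:[stop,tick] B:[sync] C:[]
After 5 (send(from=C, to=A, msg='resp')): A:[stop,tick,resp] B:[sync] C:[]
After 6 (process(C)): A:[stop,tick,resp] B:[sync] C:[]
After 7 (process(A)): A:[tick,resp] B:[sync] C:[]
After 8 (send(from=A, to=C, msg='req')): A:[tick,resp] B:[sync] C:[req]
After 9 (send(from=A, to=C, msg='done')): A:[tick,resp] B:[sync] C:[req,done]
After 10 (send(from=A, to=B, msg='ack')): A:[tick,resp] B:[sync,ack] C:[req,done]
After 11 (send(from=A, to=C, msg='bye')): A:[tick,resp] B:[sync,ack] C:[req,done,bye]
After 12 (send(from=A, to=C, msg='final')): A:[tick,resp] B:[sync,ack] C:[req,done,bye,final]
After 13 (process(C)): A:[tick,resp] B:[sync,ack] C:[done,bye,final]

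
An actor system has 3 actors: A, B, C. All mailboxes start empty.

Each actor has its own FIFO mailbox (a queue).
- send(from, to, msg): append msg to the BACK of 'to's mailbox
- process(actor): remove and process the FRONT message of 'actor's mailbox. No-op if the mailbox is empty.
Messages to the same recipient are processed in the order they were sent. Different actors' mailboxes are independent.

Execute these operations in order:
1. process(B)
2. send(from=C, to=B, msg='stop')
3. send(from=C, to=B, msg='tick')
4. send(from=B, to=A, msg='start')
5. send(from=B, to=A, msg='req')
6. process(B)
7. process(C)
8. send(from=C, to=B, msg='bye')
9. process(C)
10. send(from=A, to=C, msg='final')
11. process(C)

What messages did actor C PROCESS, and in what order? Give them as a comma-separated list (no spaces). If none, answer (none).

After 1 (process(B)): A:[] B:[] C:[]
After 2 (send(from=C, to=B, msg='stop')): A:[] B:[stop] C:[]
After 3 (send(from=C, to=B, msg='tick')): A:[] B:[stop,tick] C:[]
After 4 (send(from=B, to=A, msg='start')): A:[start] B:[stop,tick] C:[]
After 5 (send(from=B, to=A, msg='req')): A:[start,req] B:[stop,tick] C:[]
After 6 (process(B)): A:[start,req] B:[tick] C:[]
After 7 (process(C)): A:[start,req] B:[tick] C:[]
After 8 (send(from=C, to=B, msg='bye')): A:[start,req] B:[tick,bye] C:[]
After 9 (process(C)): A:[start,req] B:[tick,bye] C:[]
After 10 (send(from=A, to=C, msg='final')): A:[start,req] B:[tick,bye] C:[final]
After 11 (process(C)): A:[start,req] B:[tick,bye] C:[]

Answer: final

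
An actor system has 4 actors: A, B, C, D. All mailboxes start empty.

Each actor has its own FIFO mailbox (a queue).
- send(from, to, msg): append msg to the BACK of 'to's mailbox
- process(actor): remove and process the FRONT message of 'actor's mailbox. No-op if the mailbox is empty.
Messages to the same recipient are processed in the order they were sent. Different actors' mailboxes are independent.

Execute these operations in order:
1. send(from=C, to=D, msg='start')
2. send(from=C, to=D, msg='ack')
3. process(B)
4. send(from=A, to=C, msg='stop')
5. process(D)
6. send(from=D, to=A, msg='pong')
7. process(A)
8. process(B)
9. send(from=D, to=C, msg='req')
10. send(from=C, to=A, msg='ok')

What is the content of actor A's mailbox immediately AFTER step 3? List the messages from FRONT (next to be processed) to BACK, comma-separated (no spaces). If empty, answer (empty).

After 1 (send(from=C, to=D, msg='start')): A:[] B:[] C:[] D:[start]
After 2 (send(from=C, to=D, msg='ack')): A:[] B:[] C:[] D:[start,ack]
After 3 (process(B)): A:[] B:[] C:[] D:[start,ack]

(empty)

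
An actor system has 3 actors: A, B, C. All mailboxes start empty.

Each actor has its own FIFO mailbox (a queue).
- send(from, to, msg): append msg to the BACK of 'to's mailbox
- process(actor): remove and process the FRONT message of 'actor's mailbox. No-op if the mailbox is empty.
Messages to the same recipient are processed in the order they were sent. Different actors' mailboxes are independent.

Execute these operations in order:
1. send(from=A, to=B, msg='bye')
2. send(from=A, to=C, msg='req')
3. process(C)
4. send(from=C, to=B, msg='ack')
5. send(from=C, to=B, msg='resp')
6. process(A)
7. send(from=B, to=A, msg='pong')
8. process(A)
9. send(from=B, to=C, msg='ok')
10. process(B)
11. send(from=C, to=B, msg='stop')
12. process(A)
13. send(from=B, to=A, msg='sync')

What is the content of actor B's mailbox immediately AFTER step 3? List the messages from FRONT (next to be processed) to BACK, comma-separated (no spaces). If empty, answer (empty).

After 1 (send(from=A, to=B, msg='bye')): A:[] B:[bye] C:[]
After 2 (send(from=A, to=C, msg='req')): A:[] B:[bye] C:[req]
After 3 (process(C)): A:[] B:[bye] C:[]

bye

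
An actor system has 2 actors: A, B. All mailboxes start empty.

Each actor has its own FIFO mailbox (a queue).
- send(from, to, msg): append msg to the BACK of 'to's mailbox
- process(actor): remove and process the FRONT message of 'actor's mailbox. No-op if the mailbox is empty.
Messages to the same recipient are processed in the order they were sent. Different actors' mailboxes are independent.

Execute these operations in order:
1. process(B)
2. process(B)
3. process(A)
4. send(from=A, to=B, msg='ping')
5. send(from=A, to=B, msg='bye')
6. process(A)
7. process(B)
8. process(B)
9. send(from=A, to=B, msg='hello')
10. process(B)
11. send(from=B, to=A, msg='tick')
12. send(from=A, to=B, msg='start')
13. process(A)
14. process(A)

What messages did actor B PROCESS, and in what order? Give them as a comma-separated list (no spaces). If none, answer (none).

After 1 (process(B)): A:[] B:[]
After 2 (process(B)): A:[] B:[]
After 3 (process(A)): A:[] B:[]
After 4 (send(from=A, to=B, msg='ping')): A:[] B:[ping]
After 5 (send(from=A, to=B, msg='bye')): A:[] B:[ping,bye]
After 6 (process(A)): A:[] B:[ping,bye]
After 7 (process(B)): A:[] B:[bye]
After 8 (process(B)): A:[] B:[]
After 9 (send(from=A, to=B, msg='hello')): A:[] B:[hello]
After 10 (process(B)): A:[] B:[]
After 11 (send(from=B, to=A, msg='tick')): A:[tick] B:[]
After 12 (send(from=A, to=B, msg='start')): A:[tick] B:[start]
After 13 (process(A)): A:[] B:[start]
After 14 (process(A)): A:[] B:[start]

Answer: ping,bye,hello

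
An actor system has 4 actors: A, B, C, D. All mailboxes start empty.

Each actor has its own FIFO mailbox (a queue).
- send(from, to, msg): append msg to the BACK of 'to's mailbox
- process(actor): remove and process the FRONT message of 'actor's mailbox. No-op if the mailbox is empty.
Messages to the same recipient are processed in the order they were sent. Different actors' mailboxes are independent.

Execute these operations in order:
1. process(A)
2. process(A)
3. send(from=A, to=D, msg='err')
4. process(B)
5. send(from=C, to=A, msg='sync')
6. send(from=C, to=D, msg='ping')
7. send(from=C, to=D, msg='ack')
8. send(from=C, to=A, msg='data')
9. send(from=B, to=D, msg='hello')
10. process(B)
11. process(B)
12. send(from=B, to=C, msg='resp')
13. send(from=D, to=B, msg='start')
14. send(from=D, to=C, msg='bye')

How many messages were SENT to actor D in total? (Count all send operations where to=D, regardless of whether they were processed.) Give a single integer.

After 1 (process(A)): A:[] B:[] C:[] D:[]
After 2 (process(A)): A:[] B:[] C:[] D:[]
After 3 (send(from=A, to=D, msg='err')): A:[] B:[] C:[] D:[err]
After 4 (process(B)): A:[] B:[] C:[] D:[err]
After 5 (send(from=C, to=A, msg='sync')): A:[sync] B:[] C:[] D:[err]
After 6 (send(from=C, to=D, msg='ping')): A:[sync] B:[] C:[] D:[err,ping]
After 7 (send(from=C, to=D, msg='ack')): A:[sync] B:[] C:[] D:[err,ping,ack]
After 8 (send(from=C, to=A, msg='data')): A:[sync,data] B:[] C:[] D:[err,ping,ack]
After 9 (send(from=B, to=D, msg='hello')): A:[sync,data] B:[] C:[] D:[err,ping,ack,hello]
After 10 (process(B)): A:[sync,data] B:[] C:[] D:[err,ping,ack,hello]
After 11 (process(B)): A:[sync,data] B:[] C:[] D:[err,ping,ack,hello]
After 12 (send(from=B, to=C, msg='resp')): A:[sync,data] B:[] C:[resp] D:[err,ping,ack,hello]
After 13 (send(from=D, to=B, msg='start')): A:[sync,data] B:[start] C:[resp] D:[err,ping,ack,hello]
After 14 (send(from=D, to=C, msg='bye')): A:[sync,data] B:[start] C:[resp,bye] D:[err,ping,ack,hello]

Answer: 4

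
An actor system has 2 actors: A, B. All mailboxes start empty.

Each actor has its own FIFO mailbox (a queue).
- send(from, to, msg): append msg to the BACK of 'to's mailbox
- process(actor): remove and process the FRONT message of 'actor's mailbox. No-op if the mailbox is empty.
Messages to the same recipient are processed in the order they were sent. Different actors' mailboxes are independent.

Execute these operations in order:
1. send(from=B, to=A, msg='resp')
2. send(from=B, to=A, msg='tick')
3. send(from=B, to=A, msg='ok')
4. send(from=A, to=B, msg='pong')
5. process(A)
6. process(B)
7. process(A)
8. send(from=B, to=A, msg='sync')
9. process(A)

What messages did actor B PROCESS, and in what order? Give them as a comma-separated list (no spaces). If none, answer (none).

After 1 (send(from=B, to=A, msg='resp')): A:[resp] B:[]
After 2 (send(from=B, to=A, msg='tick')): A:[resp,tick] B:[]
After 3 (send(from=B, to=A, msg='ok')): A:[resp,tick,ok] B:[]
After 4 (send(from=A, to=B, msg='pong')): A:[resp,tick,ok] B:[pong]
After 5 (process(A)): A:[tick,ok] B:[pong]
After 6 (process(B)): A:[tick,ok] B:[]
After 7 (process(A)): A:[ok] B:[]
After 8 (send(from=B, to=A, msg='sync')): A:[ok,sync] B:[]
After 9 (process(A)): A:[sync] B:[]

Answer: pong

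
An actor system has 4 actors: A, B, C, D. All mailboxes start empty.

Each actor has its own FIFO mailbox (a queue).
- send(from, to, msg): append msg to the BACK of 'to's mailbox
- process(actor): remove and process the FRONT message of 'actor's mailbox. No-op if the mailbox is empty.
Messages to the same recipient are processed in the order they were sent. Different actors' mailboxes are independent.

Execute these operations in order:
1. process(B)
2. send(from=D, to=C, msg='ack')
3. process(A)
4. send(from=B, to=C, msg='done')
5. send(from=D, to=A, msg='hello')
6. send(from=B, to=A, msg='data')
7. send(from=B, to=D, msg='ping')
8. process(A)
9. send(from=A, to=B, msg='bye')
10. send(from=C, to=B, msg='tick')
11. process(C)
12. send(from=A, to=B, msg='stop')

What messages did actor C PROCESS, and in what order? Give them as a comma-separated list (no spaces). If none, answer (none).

Answer: ack

Derivation:
After 1 (process(B)): A:[] B:[] C:[] D:[]
After 2 (send(from=D, to=C, msg='ack')): A:[] B:[] C:[ack] D:[]
After 3 (process(A)): A:[] B:[] C:[ack] D:[]
After 4 (send(from=B, to=C, msg='done')): A:[] B:[] C:[ack,done] D:[]
After 5 (send(from=D, to=A, msg='hello')): A:[hello] B:[] C:[ack,done] D:[]
After 6 (send(from=B, to=A, msg='data')): A:[hello,data] B:[] C:[ack,done] D:[]
After 7 (send(from=B, to=D, msg='ping')): A:[hello,data] B:[] C:[ack,done] D:[ping]
After 8 (process(A)): A:[data] B:[] C:[ack,done] D:[ping]
After 9 (send(from=A, to=B, msg='bye')): A:[data] B:[bye] C:[ack,done] D:[ping]
After 10 (send(from=C, to=B, msg='tick')): A:[data] B:[bye,tick] C:[ack,done] D:[ping]
After 11 (process(C)): A:[data] B:[bye,tick] C:[done] D:[ping]
After 12 (send(from=A, to=B, msg='stop')): A:[data] B:[bye,tick,stop] C:[done] D:[ping]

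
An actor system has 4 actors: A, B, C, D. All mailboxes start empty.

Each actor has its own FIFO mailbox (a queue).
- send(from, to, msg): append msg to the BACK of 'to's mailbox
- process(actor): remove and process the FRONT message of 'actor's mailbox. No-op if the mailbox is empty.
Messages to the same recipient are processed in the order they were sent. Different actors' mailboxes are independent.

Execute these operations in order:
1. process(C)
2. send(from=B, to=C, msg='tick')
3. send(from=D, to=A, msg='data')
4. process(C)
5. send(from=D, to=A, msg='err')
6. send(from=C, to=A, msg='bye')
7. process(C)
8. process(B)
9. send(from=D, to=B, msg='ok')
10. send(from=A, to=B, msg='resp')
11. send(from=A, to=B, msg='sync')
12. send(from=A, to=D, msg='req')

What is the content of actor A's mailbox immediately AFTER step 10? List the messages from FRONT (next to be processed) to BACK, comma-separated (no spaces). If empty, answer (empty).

After 1 (process(C)): A:[] B:[] C:[] D:[]
After 2 (send(from=B, to=C, msg='tick')): A:[] B:[] C:[tick] D:[]
After 3 (send(from=D, to=A, msg='data')): A:[data] B:[] C:[tick] D:[]
After 4 (process(C)): A:[data] B:[] C:[] D:[]
After 5 (send(from=D, to=A, msg='err')): A:[data,err] B:[] C:[] D:[]
After 6 (send(from=C, to=A, msg='bye')): A:[data,err,bye] B:[] C:[] D:[]
After 7 (process(C)): A:[data,err,bye] B:[] C:[] D:[]
After 8 (process(B)): A:[data,err,bye] B:[] C:[] D:[]
After 9 (send(from=D, to=B, msg='ok')): A:[data,err,bye] B:[ok] C:[] D:[]
After 10 (send(from=A, to=B, msg='resp')): A:[data,err,bye] B:[ok,resp] C:[] D:[]

data,err,bye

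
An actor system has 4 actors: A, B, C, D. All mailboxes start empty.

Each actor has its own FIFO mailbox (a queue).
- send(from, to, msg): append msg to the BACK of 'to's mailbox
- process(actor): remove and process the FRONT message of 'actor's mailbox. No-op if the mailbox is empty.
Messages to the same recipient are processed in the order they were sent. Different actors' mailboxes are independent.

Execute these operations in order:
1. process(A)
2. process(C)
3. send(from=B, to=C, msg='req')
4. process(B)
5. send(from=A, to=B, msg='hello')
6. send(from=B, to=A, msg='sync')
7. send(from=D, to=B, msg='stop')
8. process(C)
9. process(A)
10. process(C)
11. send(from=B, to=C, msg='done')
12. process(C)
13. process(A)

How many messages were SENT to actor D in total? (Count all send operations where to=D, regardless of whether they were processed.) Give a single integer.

Answer: 0

Derivation:
After 1 (process(A)): A:[] B:[] C:[] D:[]
After 2 (process(C)): A:[] B:[] C:[] D:[]
After 3 (send(from=B, to=C, msg='req')): A:[] B:[] C:[req] D:[]
After 4 (process(B)): A:[] B:[] C:[req] D:[]
After 5 (send(from=A, to=B, msg='hello')): A:[] B:[hello] C:[req] D:[]
After 6 (send(from=B, to=A, msg='sync')): A:[sync] B:[hello] C:[req] D:[]
After 7 (send(from=D, to=B, msg='stop')): A:[sync] B:[hello,stop] C:[req] D:[]
After 8 (process(C)): A:[sync] B:[hello,stop] C:[] D:[]
After 9 (process(A)): A:[] B:[hello,stop] C:[] D:[]
After 10 (process(C)): A:[] B:[hello,stop] C:[] D:[]
After 11 (send(from=B, to=C, msg='done')): A:[] B:[hello,stop] C:[done] D:[]
After 12 (process(C)): A:[] B:[hello,stop] C:[] D:[]
After 13 (process(A)): A:[] B:[hello,stop] C:[] D:[]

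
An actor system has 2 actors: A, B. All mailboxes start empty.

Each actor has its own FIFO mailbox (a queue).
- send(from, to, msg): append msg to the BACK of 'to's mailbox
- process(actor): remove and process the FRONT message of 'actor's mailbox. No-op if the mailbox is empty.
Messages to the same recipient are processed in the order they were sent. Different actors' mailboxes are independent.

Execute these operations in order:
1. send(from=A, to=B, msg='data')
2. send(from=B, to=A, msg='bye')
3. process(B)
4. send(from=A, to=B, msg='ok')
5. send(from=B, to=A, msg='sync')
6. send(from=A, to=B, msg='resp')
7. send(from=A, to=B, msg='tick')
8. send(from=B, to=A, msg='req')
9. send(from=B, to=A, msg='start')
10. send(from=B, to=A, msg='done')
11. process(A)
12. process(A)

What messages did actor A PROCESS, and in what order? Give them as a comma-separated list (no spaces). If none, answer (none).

After 1 (send(from=A, to=B, msg='data')): A:[] B:[data]
After 2 (send(from=B, to=A, msg='bye')): A:[bye] B:[data]
After 3 (process(B)): A:[bye] B:[]
After 4 (send(from=A, to=B, msg='ok')): A:[bye] B:[ok]
After 5 (send(from=B, to=A, msg='sync')): A:[bye,sync] B:[ok]
After 6 (send(from=A, to=B, msg='resp')): A:[bye,sync] B:[ok,resp]
After 7 (send(from=A, to=B, msg='tick')): A:[bye,sync] B:[ok,resp,tick]
After 8 (send(from=B, to=A, msg='req')): A:[bye,sync,req] B:[ok,resp,tick]
After 9 (send(from=B, to=A, msg='start')): A:[bye,sync,req,start] B:[ok,resp,tick]
After 10 (send(from=B, to=A, msg='done')): A:[bye,sync,req,start,done] B:[ok,resp,tick]
After 11 (process(A)): A:[sync,req,start,done] B:[ok,resp,tick]
After 12 (process(A)): A:[req,start,done] B:[ok,resp,tick]

Answer: bye,sync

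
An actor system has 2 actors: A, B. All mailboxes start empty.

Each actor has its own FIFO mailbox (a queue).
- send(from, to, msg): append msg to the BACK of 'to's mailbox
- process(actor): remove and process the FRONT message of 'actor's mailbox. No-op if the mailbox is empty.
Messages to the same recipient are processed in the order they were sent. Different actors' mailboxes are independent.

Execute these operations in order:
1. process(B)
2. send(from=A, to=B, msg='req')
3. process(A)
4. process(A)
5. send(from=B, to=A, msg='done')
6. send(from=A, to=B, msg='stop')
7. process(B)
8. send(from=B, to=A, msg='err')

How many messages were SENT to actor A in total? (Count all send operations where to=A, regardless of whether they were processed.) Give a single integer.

After 1 (process(B)): A:[] B:[]
After 2 (send(from=A, to=B, msg='req')): A:[] B:[req]
After 3 (process(A)): A:[] B:[req]
After 4 (process(A)): A:[] B:[req]
After 5 (send(from=B, to=A, msg='done')): A:[done] B:[req]
After 6 (send(from=A, to=B, msg='stop')): A:[done] B:[req,stop]
After 7 (process(B)): A:[done] B:[stop]
After 8 (send(from=B, to=A, msg='err')): A:[done,err] B:[stop]

Answer: 2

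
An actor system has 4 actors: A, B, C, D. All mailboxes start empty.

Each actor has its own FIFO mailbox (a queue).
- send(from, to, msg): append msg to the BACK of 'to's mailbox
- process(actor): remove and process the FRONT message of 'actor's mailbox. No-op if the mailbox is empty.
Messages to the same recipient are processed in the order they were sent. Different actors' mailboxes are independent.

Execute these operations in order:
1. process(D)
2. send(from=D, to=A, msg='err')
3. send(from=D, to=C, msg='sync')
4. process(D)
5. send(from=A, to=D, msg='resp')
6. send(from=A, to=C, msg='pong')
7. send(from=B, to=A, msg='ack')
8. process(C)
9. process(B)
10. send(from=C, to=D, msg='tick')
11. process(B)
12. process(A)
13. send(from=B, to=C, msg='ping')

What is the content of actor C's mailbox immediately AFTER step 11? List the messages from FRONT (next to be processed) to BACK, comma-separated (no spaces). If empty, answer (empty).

After 1 (process(D)): A:[] B:[] C:[] D:[]
After 2 (send(from=D, to=A, msg='err')): A:[err] B:[] C:[] D:[]
After 3 (send(from=D, to=C, msg='sync')): A:[err] B:[] C:[sync] D:[]
After 4 (process(D)): A:[err] B:[] C:[sync] D:[]
After 5 (send(from=A, to=D, msg='resp')): A:[err] B:[] C:[sync] D:[resp]
After 6 (send(from=A, to=C, msg='pong')): A:[err] B:[] C:[sync,pong] D:[resp]
After 7 (send(from=B, to=A, msg='ack')): A:[err,ack] B:[] C:[sync,pong] D:[resp]
After 8 (process(C)): A:[err,ack] B:[] C:[pong] D:[resp]
After 9 (process(B)): A:[err,ack] B:[] C:[pong] D:[resp]
After 10 (send(from=C, to=D, msg='tick')): A:[err,ack] B:[] C:[pong] D:[resp,tick]
After 11 (process(B)): A:[err,ack] B:[] C:[pong] D:[resp,tick]

pong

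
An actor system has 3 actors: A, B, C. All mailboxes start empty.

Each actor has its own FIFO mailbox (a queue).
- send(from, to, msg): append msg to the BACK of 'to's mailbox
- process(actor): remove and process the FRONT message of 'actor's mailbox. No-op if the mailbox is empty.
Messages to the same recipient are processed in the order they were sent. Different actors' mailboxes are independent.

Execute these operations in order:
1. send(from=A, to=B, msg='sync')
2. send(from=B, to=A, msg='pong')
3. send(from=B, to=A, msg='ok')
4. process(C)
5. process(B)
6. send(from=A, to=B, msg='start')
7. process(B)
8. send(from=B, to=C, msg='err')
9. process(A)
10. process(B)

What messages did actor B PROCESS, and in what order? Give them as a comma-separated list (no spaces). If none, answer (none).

Answer: sync,start

Derivation:
After 1 (send(from=A, to=B, msg='sync')): A:[] B:[sync] C:[]
After 2 (send(from=B, to=A, msg='pong')): A:[pong] B:[sync] C:[]
After 3 (send(from=B, to=A, msg='ok')): A:[pong,ok] B:[sync] C:[]
After 4 (process(C)): A:[pong,ok] B:[sync] C:[]
After 5 (process(B)): A:[pong,ok] B:[] C:[]
After 6 (send(from=A, to=B, msg='start')): A:[pong,ok] B:[start] C:[]
After 7 (process(B)): A:[pong,ok] B:[] C:[]
After 8 (send(from=B, to=C, msg='err')): A:[pong,ok] B:[] C:[err]
After 9 (process(A)): A:[ok] B:[] C:[err]
After 10 (process(B)): A:[ok] B:[] C:[err]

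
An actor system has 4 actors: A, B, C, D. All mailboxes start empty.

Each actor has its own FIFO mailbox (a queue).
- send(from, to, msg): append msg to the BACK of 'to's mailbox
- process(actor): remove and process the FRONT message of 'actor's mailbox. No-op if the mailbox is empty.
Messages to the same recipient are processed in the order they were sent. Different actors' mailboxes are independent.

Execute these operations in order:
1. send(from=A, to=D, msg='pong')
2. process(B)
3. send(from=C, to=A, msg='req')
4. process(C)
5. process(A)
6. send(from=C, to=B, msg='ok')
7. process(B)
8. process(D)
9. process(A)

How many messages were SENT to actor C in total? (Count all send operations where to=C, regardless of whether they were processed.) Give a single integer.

After 1 (send(from=A, to=D, msg='pong')): A:[] B:[] C:[] D:[pong]
After 2 (process(B)): A:[] B:[] C:[] D:[pong]
After 3 (send(from=C, to=A, msg='req')): A:[req] B:[] C:[] D:[pong]
After 4 (process(C)): A:[req] B:[] C:[] D:[pong]
After 5 (process(A)): A:[] B:[] C:[] D:[pong]
After 6 (send(from=C, to=B, msg='ok')): A:[] B:[ok] C:[] D:[pong]
After 7 (process(B)): A:[] B:[] C:[] D:[pong]
After 8 (process(D)): A:[] B:[] C:[] D:[]
After 9 (process(A)): A:[] B:[] C:[] D:[]

Answer: 0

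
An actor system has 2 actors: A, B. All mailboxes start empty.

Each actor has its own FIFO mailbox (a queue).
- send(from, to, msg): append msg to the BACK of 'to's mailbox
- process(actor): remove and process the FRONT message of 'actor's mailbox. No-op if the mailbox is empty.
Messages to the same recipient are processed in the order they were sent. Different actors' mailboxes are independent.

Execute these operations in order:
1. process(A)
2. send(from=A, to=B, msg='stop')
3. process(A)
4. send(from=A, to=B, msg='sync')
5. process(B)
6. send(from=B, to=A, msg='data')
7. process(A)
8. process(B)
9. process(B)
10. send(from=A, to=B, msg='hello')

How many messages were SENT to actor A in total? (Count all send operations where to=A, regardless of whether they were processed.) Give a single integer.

After 1 (process(A)): A:[] B:[]
After 2 (send(from=A, to=B, msg='stop')): A:[] B:[stop]
After 3 (process(A)): A:[] B:[stop]
After 4 (send(from=A, to=B, msg='sync')): A:[] B:[stop,sync]
After 5 (process(B)): A:[] B:[sync]
After 6 (send(from=B, to=A, msg='data')): A:[data] B:[sync]
After 7 (process(A)): A:[] B:[sync]
After 8 (process(B)): A:[] B:[]
After 9 (process(B)): A:[] B:[]
After 10 (send(from=A, to=B, msg='hello')): A:[] B:[hello]

Answer: 1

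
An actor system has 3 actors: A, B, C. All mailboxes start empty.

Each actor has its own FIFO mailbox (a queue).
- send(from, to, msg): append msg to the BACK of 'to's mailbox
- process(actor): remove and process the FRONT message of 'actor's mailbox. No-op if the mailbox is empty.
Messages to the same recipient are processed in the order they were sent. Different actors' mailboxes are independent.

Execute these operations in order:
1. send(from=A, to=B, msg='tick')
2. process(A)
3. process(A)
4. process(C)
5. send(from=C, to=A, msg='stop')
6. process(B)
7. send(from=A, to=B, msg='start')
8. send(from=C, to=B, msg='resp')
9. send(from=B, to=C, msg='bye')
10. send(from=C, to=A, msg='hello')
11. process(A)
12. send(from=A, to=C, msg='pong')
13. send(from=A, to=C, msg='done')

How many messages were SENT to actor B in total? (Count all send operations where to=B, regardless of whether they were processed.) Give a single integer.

Answer: 3

Derivation:
After 1 (send(from=A, to=B, msg='tick')): A:[] B:[tick] C:[]
After 2 (process(A)): A:[] B:[tick] C:[]
After 3 (process(A)): A:[] B:[tick] C:[]
After 4 (process(C)): A:[] B:[tick] C:[]
After 5 (send(from=C, to=A, msg='stop')): A:[stop] B:[tick] C:[]
After 6 (process(B)): A:[stop] B:[] C:[]
After 7 (send(from=A, to=B, msg='start')): A:[stop] B:[start] C:[]
After 8 (send(from=C, to=B, msg='resp')): A:[stop] B:[start,resp] C:[]
After 9 (send(from=B, to=C, msg='bye')): A:[stop] B:[start,resp] C:[bye]
After 10 (send(from=C, to=A, msg='hello')): A:[stop,hello] B:[start,resp] C:[bye]
After 11 (process(A)): A:[hello] B:[start,resp] C:[bye]
After 12 (send(from=A, to=C, msg='pong')): A:[hello] B:[start,resp] C:[bye,pong]
After 13 (send(from=A, to=C, msg='done')): A:[hello] B:[start,resp] C:[bye,pong,done]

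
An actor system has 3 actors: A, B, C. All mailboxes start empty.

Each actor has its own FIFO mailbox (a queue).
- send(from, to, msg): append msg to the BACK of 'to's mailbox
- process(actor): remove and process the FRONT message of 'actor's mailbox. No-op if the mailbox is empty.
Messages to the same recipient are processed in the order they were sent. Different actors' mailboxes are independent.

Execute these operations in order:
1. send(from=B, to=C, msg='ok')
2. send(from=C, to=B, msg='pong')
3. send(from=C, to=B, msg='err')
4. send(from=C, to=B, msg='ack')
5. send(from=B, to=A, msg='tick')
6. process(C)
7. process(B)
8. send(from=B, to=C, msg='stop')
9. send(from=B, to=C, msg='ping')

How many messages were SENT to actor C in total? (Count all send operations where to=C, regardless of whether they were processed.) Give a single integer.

Answer: 3

Derivation:
After 1 (send(from=B, to=C, msg='ok')): A:[] B:[] C:[ok]
After 2 (send(from=C, to=B, msg='pong')): A:[] B:[pong] C:[ok]
After 3 (send(from=C, to=B, msg='err')): A:[] B:[pong,err] C:[ok]
After 4 (send(from=C, to=B, msg='ack')): A:[] B:[pong,err,ack] C:[ok]
After 5 (send(from=B, to=A, msg='tick')): A:[tick] B:[pong,err,ack] C:[ok]
After 6 (process(C)): A:[tick] B:[pong,err,ack] C:[]
After 7 (process(B)): A:[tick] B:[err,ack] C:[]
After 8 (send(from=B, to=C, msg='stop')): A:[tick] B:[err,ack] C:[stop]
After 9 (send(from=B, to=C, msg='ping')): A:[tick] B:[err,ack] C:[stop,ping]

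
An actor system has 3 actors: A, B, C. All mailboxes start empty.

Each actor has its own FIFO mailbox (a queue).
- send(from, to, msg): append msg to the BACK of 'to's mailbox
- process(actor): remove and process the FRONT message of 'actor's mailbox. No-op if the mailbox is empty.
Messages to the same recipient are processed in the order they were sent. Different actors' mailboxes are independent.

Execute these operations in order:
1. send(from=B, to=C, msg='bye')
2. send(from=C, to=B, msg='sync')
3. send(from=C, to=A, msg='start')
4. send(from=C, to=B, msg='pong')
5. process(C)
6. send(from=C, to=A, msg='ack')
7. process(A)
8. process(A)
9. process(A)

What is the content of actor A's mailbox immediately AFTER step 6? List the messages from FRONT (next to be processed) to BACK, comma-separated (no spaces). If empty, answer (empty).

After 1 (send(from=B, to=C, msg='bye')): A:[] B:[] C:[bye]
After 2 (send(from=C, to=B, msg='sync')): A:[] B:[sync] C:[bye]
After 3 (send(from=C, to=A, msg='start')): A:[start] B:[sync] C:[bye]
After 4 (send(from=C, to=B, msg='pong')): A:[start] B:[sync,pong] C:[bye]
After 5 (process(C)): A:[start] B:[sync,pong] C:[]
After 6 (send(from=C, to=A, msg='ack')): A:[start,ack] B:[sync,pong] C:[]

start,ack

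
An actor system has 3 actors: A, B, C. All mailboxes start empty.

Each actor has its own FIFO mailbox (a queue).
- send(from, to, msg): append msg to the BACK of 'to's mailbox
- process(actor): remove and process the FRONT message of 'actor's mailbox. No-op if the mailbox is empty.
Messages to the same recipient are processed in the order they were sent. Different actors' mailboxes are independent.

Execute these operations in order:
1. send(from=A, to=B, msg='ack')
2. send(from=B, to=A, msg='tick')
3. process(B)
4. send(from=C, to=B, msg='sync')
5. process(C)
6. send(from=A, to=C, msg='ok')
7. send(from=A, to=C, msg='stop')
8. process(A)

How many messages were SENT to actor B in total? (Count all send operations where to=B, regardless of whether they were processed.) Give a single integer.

After 1 (send(from=A, to=B, msg='ack')): A:[] B:[ack] C:[]
After 2 (send(from=B, to=A, msg='tick')): A:[tick] B:[ack] C:[]
After 3 (process(B)): A:[tick] B:[] C:[]
After 4 (send(from=C, to=B, msg='sync')): A:[tick] B:[sync] C:[]
After 5 (process(C)): A:[tick] B:[sync] C:[]
After 6 (send(from=A, to=C, msg='ok')): A:[tick] B:[sync] C:[ok]
After 7 (send(from=A, to=C, msg='stop')): A:[tick] B:[sync] C:[ok,stop]
After 8 (process(A)): A:[] B:[sync] C:[ok,stop]

Answer: 2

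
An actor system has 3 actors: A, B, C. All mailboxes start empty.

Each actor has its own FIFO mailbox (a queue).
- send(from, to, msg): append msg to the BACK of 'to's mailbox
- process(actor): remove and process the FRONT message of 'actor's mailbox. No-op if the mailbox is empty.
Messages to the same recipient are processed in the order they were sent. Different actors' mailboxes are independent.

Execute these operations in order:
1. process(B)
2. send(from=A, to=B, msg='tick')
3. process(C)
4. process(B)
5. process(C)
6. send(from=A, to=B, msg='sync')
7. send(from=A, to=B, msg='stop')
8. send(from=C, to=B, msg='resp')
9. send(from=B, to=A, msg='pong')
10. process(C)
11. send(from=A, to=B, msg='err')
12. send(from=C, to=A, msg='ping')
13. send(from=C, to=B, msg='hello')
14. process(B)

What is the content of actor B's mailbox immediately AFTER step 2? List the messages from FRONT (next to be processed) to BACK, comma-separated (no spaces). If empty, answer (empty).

After 1 (process(B)): A:[] B:[] C:[]
After 2 (send(from=A, to=B, msg='tick')): A:[] B:[tick] C:[]

tick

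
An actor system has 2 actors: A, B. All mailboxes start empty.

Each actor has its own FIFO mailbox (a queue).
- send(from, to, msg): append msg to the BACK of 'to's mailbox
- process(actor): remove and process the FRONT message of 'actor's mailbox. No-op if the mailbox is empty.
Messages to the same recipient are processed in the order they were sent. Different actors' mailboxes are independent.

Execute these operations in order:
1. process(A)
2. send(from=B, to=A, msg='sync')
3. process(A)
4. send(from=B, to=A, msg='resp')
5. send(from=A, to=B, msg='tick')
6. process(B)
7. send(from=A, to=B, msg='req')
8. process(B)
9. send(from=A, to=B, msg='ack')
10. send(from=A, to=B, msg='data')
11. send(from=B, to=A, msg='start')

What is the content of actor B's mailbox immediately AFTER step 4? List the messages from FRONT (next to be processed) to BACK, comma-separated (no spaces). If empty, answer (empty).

After 1 (process(A)): A:[] B:[]
After 2 (send(from=B, to=A, msg='sync')): A:[sync] B:[]
After 3 (process(A)): A:[] B:[]
After 4 (send(from=B, to=A, msg='resp')): A:[resp] B:[]

(empty)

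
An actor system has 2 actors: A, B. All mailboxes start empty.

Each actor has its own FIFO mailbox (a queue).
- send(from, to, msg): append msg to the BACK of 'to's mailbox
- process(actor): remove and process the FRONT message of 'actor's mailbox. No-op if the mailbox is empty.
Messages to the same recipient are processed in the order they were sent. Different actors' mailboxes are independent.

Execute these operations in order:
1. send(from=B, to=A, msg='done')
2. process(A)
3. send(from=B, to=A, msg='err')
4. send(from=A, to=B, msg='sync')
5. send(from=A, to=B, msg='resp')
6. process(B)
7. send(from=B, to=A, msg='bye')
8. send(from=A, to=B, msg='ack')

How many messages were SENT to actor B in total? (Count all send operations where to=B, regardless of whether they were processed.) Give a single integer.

Answer: 3

Derivation:
After 1 (send(from=B, to=A, msg='done')): A:[done] B:[]
After 2 (process(A)): A:[] B:[]
After 3 (send(from=B, to=A, msg='err')): A:[err] B:[]
After 4 (send(from=A, to=B, msg='sync')): A:[err] B:[sync]
After 5 (send(from=A, to=B, msg='resp')): A:[err] B:[sync,resp]
After 6 (process(B)): A:[err] B:[resp]
After 7 (send(from=B, to=A, msg='bye')): A:[err,bye] B:[resp]
After 8 (send(from=A, to=B, msg='ack')): A:[err,bye] B:[resp,ack]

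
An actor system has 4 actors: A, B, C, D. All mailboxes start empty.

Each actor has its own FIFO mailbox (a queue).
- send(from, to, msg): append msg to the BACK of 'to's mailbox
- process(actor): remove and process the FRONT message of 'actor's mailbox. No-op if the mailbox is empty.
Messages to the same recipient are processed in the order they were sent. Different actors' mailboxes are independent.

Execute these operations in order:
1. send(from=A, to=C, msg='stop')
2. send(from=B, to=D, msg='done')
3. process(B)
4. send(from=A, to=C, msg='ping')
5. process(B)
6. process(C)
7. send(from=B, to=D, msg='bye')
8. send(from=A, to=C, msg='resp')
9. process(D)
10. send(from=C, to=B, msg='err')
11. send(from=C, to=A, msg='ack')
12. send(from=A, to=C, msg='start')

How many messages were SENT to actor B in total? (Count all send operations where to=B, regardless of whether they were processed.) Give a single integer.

Answer: 1

Derivation:
After 1 (send(from=A, to=C, msg='stop')): A:[] B:[] C:[stop] D:[]
After 2 (send(from=B, to=D, msg='done')): A:[] B:[] C:[stop] D:[done]
After 3 (process(B)): A:[] B:[] C:[stop] D:[done]
After 4 (send(from=A, to=C, msg='ping')): A:[] B:[] C:[stop,ping] D:[done]
After 5 (process(B)): A:[] B:[] C:[stop,ping] D:[done]
After 6 (process(C)): A:[] B:[] C:[ping] D:[done]
After 7 (send(from=B, to=D, msg='bye')): A:[] B:[] C:[ping] D:[done,bye]
After 8 (send(from=A, to=C, msg='resp')): A:[] B:[] C:[ping,resp] D:[done,bye]
After 9 (process(D)): A:[] B:[] C:[ping,resp] D:[bye]
After 10 (send(from=C, to=B, msg='err')): A:[] B:[err] C:[ping,resp] D:[bye]
After 11 (send(from=C, to=A, msg='ack')): A:[ack] B:[err] C:[ping,resp] D:[bye]
After 12 (send(from=A, to=C, msg='start')): A:[ack] B:[err] C:[ping,resp,start] D:[bye]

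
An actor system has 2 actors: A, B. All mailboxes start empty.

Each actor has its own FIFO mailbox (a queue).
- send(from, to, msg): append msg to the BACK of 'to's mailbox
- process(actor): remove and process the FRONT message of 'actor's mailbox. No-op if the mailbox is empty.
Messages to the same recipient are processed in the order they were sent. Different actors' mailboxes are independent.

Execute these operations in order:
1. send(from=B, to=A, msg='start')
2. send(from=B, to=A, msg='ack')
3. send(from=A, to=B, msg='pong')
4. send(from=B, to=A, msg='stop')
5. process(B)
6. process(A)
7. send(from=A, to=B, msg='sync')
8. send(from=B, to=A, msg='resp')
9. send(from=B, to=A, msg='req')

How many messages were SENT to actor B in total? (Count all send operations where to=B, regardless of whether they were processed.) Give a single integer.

Answer: 2

Derivation:
After 1 (send(from=B, to=A, msg='start')): A:[start] B:[]
After 2 (send(from=B, to=A, msg='ack')): A:[start,ack] B:[]
After 3 (send(from=A, to=B, msg='pong')): A:[start,ack] B:[pong]
After 4 (send(from=B, to=A, msg='stop')): A:[start,ack,stop] B:[pong]
After 5 (process(B)): A:[start,ack,stop] B:[]
After 6 (process(A)): A:[ack,stop] B:[]
After 7 (send(from=A, to=B, msg='sync')): A:[ack,stop] B:[sync]
After 8 (send(from=B, to=A, msg='resp')): A:[ack,stop,resp] B:[sync]
After 9 (send(from=B, to=A, msg='req')): A:[ack,stop,resp,req] B:[sync]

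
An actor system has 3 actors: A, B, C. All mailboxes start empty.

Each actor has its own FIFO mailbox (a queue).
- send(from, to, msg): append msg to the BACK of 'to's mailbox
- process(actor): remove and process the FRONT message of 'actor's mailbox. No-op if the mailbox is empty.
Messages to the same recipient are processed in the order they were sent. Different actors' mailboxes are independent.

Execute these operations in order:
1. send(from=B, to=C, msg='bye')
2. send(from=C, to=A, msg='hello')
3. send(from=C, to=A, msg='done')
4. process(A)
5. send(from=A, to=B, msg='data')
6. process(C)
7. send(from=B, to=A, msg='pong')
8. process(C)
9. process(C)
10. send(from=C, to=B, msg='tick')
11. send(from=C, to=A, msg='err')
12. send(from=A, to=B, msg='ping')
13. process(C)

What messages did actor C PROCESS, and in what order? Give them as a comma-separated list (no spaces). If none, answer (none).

After 1 (send(from=B, to=C, msg='bye')): A:[] B:[] C:[bye]
After 2 (send(from=C, to=A, msg='hello')): A:[hello] B:[] C:[bye]
After 3 (send(from=C, to=A, msg='done')): A:[hello,done] B:[] C:[bye]
After 4 (process(A)): A:[done] B:[] C:[bye]
After 5 (send(from=A, to=B, msg='data')): A:[done] B:[data] C:[bye]
After 6 (process(C)): A:[done] B:[data] C:[]
After 7 (send(from=B, to=A, msg='pong')): A:[done,pong] B:[data] C:[]
After 8 (process(C)): A:[done,pong] B:[data] C:[]
After 9 (process(C)): A:[done,pong] B:[data] C:[]
After 10 (send(from=C, to=B, msg='tick')): A:[done,pong] B:[data,tick] C:[]
After 11 (send(from=C, to=A, msg='err')): A:[done,pong,err] B:[data,tick] C:[]
After 12 (send(from=A, to=B, msg='ping')): A:[done,pong,err] B:[data,tick,ping] C:[]
After 13 (process(C)): A:[done,pong,err] B:[data,tick,ping] C:[]

Answer: bye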